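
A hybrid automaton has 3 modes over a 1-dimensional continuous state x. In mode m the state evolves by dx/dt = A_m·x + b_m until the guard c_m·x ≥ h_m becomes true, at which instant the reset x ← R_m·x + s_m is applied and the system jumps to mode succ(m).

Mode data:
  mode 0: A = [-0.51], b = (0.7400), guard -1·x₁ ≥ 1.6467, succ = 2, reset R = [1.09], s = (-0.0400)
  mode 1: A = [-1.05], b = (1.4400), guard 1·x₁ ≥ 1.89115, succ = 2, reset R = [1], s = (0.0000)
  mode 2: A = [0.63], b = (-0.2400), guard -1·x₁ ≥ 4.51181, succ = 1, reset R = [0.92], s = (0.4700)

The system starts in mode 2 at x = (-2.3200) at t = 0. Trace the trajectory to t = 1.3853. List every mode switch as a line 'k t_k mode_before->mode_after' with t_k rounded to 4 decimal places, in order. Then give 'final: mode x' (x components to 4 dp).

1 0.9431 2->1
final: 1 -1.8043

Mode 2: guard c·x = 4.5118 hit at Δt = 0.9431 (t = 0.9431), x⁻ = (-4.5118) → reset → x⁺ = (-3.6809), jump to mode 1
Mode 1: flow for 0.4422 to horizon, guard not reached → x = (-1.8043)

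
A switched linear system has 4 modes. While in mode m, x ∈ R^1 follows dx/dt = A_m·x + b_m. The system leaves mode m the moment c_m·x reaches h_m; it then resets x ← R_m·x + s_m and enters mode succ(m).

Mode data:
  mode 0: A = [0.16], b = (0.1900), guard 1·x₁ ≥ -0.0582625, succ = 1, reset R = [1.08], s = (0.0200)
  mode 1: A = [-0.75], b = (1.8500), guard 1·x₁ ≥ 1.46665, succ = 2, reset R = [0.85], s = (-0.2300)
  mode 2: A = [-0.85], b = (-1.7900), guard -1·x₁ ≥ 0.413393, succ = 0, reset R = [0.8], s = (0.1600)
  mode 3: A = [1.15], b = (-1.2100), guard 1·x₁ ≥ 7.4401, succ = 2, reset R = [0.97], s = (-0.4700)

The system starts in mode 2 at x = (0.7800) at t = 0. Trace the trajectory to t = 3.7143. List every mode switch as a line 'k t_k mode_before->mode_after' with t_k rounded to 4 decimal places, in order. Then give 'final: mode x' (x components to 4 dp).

1 0.6278 2->0
2 1.2834 0->1
3 2.5102 1->2
4 3.2307 2->0
final: 0 -0.0889

Mode 2: guard c·x = 0.4134 hit at Δt = 0.6278 (t = 0.6278), x⁻ = (-0.4134) → reset → x⁺ = (-0.1707), jump to mode 0
Mode 0: guard c·x = -0.0583 hit at Δt = 0.6556 (t = 1.2834), x⁻ = (-0.0583) → reset → x⁺ = (-0.0429), jump to mode 1
Mode 1: guard c·x = 1.4667 hit at Δt = 1.2268 (t = 2.5102), x⁻ = (1.4667) → reset → x⁺ = (1.0167), jump to mode 2
Mode 2: guard c·x = 0.4134 hit at Δt = 0.7205 (t = 3.2307), x⁻ = (-0.4134) → reset → x⁺ = (-0.1707), jump to mode 0
Mode 0: flow for 0.4836 to horizon, guard not reached → x = (-0.0889)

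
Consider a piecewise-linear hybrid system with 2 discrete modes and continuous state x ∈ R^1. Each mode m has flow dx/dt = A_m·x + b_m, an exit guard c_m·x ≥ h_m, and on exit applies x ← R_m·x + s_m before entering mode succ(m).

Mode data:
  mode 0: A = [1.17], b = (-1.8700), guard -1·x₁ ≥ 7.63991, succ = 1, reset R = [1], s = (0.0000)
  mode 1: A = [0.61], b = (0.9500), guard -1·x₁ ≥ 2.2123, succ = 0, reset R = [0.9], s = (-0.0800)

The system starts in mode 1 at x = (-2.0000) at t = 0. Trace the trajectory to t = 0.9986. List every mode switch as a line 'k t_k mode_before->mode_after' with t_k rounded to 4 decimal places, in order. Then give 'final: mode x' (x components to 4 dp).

1 0.6423 1->0
final: 0 -3.9689

Mode 1: guard c·x = 2.2123 hit at Δt = 0.6423 (t = 0.6423), x⁻ = (-2.2123) → reset → x⁺ = (-2.0711), jump to mode 0
Mode 0: flow for 0.3563 to horizon, guard not reached → x = (-3.9689)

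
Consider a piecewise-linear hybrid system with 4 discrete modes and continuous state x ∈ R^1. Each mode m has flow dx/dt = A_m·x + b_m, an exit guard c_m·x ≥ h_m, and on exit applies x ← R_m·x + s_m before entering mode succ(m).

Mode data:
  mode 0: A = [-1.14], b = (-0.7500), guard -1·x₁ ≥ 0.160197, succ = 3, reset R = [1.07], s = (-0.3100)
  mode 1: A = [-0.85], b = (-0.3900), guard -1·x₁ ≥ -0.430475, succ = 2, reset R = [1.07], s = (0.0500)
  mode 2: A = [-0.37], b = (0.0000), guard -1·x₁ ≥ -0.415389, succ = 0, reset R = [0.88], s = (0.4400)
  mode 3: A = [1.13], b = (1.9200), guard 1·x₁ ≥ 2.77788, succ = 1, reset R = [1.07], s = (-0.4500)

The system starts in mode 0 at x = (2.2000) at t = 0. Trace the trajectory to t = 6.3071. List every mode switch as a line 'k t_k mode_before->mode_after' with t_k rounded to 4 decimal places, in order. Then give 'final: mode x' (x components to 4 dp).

1 1.5332 0->3
2 2.6854 3->1
3 4.1085 1->2
4 4.6663 2->0
5 5.6124 0->3
final: 3 0.9706

Mode 0: guard c·x = 0.1602 hit at Δt = 1.5332 (t = 1.5332), x⁻ = (-0.1602) → reset → x⁺ = (-0.4814), jump to mode 3
Mode 3: guard c·x = 2.7779 hit at Δt = 1.1522 (t = 2.6854), x⁻ = (2.7779) → reset → x⁺ = (2.5223), jump to mode 1
Mode 1: guard c·x = -0.4305 hit at Δt = 1.4231 (t = 4.1085), x⁻ = (0.4305) → reset → x⁺ = (0.5106), jump to mode 2
Mode 2: guard c·x = -0.4154 hit at Δt = 0.5578 (t = 4.6663), x⁻ = (0.4154) → reset → x⁺ = (0.8055), jump to mode 0
Mode 0: guard c·x = 0.1602 hit at Δt = 0.9461 (t = 5.6124), x⁻ = (-0.1602) → reset → x⁺ = (-0.4814), jump to mode 3
Mode 3: flow for 0.6947 to horizon, guard not reached → x = (0.9706)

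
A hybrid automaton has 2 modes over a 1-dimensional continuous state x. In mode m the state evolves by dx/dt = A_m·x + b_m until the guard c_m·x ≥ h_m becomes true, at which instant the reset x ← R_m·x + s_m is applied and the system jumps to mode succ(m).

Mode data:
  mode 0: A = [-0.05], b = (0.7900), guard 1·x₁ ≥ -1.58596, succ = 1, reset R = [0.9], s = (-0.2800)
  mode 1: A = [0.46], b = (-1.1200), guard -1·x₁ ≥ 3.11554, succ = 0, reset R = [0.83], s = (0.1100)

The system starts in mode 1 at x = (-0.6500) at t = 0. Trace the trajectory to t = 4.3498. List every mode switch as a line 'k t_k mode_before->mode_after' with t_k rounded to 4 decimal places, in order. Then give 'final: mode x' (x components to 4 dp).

1 1.2769 1->0
2 2.2753 0->1
3 2.9115 1->0
4 3.9099 0->1
final: 1 -2.6364

Mode 1: guard c·x = 3.1155 hit at Δt = 1.2769 (t = 1.2769), x⁻ = (-3.1155) → reset → x⁺ = (-2.4759), jump to mode 0
Mode 0: guard c·x = -1.5860 hit at Δt = 0.9984 (t = 2.2753), x⁻ = (-1.5860) → reset → x⁺ = (-1.7074), jump to mode 1
Mode 1: guard c·x = 3.1155 hit at Δt = 0.6362 (t = 2.9115), x⁻ = (-3.1155) → reset → x⁺ = (-2.4759), jump to mode 0
Mode 0: guard c·x = -1.5860 hit at Δt = 0.9984 (t = 3.9099), x⁻ = (-1.5860) → reset → x⁺ = (-1.7074), jump to mode 1
Mode 1: flow for 0.4399 to horizon, guard not reached → x = (-2.6364)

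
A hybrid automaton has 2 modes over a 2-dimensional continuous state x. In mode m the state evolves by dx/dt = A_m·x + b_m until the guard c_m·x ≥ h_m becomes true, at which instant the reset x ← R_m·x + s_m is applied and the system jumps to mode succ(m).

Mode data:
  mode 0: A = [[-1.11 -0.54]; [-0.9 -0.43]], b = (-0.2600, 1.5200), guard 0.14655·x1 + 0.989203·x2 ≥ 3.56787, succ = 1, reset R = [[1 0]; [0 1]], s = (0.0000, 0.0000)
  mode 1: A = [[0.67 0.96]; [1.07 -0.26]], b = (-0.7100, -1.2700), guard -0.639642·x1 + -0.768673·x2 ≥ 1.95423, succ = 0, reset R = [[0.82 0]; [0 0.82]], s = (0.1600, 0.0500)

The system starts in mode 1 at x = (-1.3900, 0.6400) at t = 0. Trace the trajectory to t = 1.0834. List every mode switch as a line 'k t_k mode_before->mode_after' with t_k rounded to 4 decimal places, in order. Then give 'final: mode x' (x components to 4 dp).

1 0.4322 1->0
final: 0 -1.0321 1.0977

Mode 1: guard c·x = 1.9542 hit at Δt = 0.4322 (t = 0.4322), x⁻ = (-2.2046, -0.7078) → reset → x⁺ = (-1.6477, -0.5304), jump to mode 0
Mode 0: flow for 0.6512 to horizon, guard not reached → x = (-1.0321, 1.0977)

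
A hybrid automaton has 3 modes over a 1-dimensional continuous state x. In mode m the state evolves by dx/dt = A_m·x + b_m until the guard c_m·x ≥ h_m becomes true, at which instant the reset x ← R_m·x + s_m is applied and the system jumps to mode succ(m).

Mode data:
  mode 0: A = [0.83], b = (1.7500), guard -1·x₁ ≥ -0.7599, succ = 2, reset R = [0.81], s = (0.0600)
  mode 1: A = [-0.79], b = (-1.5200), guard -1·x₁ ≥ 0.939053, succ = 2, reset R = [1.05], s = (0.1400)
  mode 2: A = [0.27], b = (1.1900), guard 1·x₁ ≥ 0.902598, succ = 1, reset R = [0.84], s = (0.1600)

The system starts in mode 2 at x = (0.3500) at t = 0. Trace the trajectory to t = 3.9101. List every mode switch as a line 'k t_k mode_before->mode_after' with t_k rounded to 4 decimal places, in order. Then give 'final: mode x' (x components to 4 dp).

1 0.4070 2->1
2 1.7484 1->2
3 3.2278 2->1
final: 1 -0.2661

Mode 2: guard c·x = 0.9026 hit at Δt = 0.4070 (t = 0.4070), x⁻ = (0.9026) → reset → x⁺ = (0.9182), jump to mode 1
Mode 1: guard c·x = 0.9391 hit at Δt = 1.3414 (t = 1.7484), x⁻ = (-0.9391) → reset → x⁺ = (-0.8460), jump to mode 2
Mode 2: guard c·x = 0.9026 hit at Δt = 1.4794 (t = 3.2278), x⁻ = (0.9026) → reset → x⁺ = (0.9182), jump to mode 1
Mode 1: flow for 0.6823 to horizon, guard not reached → x = (-0.2661)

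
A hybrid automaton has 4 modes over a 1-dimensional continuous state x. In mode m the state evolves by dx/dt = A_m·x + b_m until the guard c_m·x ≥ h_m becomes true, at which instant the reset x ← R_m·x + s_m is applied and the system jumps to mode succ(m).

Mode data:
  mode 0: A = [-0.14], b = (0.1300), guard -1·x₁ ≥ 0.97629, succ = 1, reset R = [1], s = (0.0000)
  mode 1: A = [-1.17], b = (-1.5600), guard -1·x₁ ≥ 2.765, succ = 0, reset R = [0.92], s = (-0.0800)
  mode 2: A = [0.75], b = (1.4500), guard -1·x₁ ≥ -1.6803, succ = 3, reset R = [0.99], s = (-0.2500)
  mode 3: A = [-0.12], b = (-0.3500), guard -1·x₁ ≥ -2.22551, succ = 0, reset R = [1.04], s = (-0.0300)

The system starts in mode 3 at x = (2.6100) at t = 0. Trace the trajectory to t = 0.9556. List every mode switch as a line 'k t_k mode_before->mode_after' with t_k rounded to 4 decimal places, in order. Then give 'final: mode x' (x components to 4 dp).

Mode 3: guard c·x = -2.2255 hit at Δt = 0.6009 (t = 0.6009), x⁻ = (2.2255) → reset → x⁺ = (2.2845), jump to mode 0
Mode 0: flow for 0.3547 to horizon, guard not reached → x = (2.2188)

1 0.6009 3->0
final: 0 2.2188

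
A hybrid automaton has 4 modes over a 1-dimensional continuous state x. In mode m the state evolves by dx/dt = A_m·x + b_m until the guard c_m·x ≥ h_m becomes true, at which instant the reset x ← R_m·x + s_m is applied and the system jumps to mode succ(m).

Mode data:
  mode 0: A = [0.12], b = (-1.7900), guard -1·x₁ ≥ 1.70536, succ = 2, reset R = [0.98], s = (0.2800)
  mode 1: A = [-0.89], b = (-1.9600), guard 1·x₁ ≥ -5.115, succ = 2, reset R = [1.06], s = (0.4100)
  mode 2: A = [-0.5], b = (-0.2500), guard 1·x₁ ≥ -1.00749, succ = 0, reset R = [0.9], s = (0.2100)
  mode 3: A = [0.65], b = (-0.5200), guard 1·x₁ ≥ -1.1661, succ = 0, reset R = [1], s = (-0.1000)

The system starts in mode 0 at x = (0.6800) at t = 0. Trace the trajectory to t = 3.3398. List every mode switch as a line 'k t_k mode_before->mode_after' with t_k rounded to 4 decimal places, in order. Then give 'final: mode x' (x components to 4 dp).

Mode 0: guard c·x = 1.7054 hit at Δt = 1.2909 (t = 1.2909), x⁻ = (-1.7054) → reset → x⁺ = (-1.3913), jump to mode 2
Mode 2: guard c·x = -1.0075 hit at Δt = 1.1263 (t = 2.4172), x⁻ = (-1.0075) → reset → x⁺ = (-0.6967), jump to mode 0
Mode 0: guard c·x = 1.7054 hit at Δt = 0.5217 (t = 2.9389), x⁻ = (-1.7054) → reset → x⁺ = (-1.3913), jump to mode 2
Mode 2: flow for 0.4009 to horizon, guard not reached → x = (-1.2294)

1 1.2909 0->2
2 2.4172 2->0
3 2.9389 0->2
final: 2 -1.2294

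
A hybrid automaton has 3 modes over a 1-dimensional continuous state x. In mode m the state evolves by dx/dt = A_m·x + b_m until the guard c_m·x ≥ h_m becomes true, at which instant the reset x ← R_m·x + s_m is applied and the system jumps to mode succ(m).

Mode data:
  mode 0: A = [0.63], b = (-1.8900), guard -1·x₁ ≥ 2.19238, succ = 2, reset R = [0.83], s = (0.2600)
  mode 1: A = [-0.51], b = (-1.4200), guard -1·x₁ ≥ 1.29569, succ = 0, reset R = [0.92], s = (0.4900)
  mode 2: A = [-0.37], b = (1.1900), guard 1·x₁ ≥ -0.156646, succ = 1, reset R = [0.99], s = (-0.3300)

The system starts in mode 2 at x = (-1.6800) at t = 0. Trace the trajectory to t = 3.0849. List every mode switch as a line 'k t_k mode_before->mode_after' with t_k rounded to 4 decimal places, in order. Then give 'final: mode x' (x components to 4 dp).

Mode 2: guard c·x = -0.1566 hit at Δt = 1.0073 (t = 1.0073), x⁻ = (-0.1566) → reset → x⁺ = (-0.4851), jump to mode 1
Mode 1: guard c·x = 1.2957 hit at Δt = 0.8524 (t = 1.8597), x⁻ = (-1.2957) → reset → x⁺ = (-0.7020), jump to mode 0
Mode 0: guard c·x = 2.1924 hit at Δt = 0.5370 (t = 2.3967), x⁻ = (-2.1924) → reset → x⁺ = (-1.5597), jump to mode 2
Mode 2: flow for 0.6882 to horizon, guard not reached → x = (-0.4861)

1 1.0073 2->1
2 1.8597 1->0
3 2.3967 0->2
final: 2 -0.4861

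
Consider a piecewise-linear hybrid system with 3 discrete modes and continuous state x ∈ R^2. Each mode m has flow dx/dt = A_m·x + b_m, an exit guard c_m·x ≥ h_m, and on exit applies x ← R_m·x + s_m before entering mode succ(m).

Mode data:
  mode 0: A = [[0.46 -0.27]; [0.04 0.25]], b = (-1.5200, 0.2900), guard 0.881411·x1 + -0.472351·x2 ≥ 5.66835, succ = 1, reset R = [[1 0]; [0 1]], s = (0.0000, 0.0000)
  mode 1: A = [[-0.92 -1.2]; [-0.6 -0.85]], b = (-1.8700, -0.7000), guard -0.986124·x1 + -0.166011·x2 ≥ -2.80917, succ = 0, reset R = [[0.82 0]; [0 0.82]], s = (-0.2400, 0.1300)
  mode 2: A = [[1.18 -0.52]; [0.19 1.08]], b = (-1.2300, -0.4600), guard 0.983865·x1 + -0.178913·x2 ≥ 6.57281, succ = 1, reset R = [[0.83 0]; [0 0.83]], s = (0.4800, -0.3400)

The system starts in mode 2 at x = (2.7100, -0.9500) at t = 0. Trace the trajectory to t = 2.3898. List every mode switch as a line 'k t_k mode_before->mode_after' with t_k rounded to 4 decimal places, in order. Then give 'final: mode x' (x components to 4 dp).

Mode 2: guard c·x = 6.5728 hit at Δt = 0.8125 (t = 0.8125), x⁻ = (6.3339, -1.9067) → reset → x⁺ = (5.7371, -1.9225), jump to mode 1
Mode 1: guard c·x = -2.8092 hit at Δt = 0.8734 (t = 1.6859), x⁻ = (3.3344, -2.8849) → reset → x⁺ = (2.4942, -2.2356), jump to mode 0
Mode 0: flow for 0.7039 to horizon, guard not reached → x = (2.6994, -2.3630)

1 0.8125 2->1
2 1.6859 1->0
final: 0 2.6994 -2.3630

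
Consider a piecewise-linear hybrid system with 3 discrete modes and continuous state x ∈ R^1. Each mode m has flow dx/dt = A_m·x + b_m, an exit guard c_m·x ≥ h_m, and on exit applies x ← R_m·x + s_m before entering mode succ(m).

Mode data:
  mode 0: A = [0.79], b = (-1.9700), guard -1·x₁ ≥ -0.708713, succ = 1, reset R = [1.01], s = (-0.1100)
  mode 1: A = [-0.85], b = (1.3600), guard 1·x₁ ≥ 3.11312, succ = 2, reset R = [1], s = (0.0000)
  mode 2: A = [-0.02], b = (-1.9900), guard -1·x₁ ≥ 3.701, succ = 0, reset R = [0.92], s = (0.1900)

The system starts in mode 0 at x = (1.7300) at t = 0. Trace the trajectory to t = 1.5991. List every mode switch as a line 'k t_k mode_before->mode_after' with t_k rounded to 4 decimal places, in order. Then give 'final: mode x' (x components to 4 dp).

1 1.0747 0->1
final: 1 0.9634

Mode 0: guard c·x = -0.7087 hit at Δt = 1.0747 (t = 1.0747), x⁻ = (0.7087) → reset → x⁺ = (0.6058), jump to mode 1
Mode 1: flow for 0.5244 to horizon, guard not reached → x = (0.9634)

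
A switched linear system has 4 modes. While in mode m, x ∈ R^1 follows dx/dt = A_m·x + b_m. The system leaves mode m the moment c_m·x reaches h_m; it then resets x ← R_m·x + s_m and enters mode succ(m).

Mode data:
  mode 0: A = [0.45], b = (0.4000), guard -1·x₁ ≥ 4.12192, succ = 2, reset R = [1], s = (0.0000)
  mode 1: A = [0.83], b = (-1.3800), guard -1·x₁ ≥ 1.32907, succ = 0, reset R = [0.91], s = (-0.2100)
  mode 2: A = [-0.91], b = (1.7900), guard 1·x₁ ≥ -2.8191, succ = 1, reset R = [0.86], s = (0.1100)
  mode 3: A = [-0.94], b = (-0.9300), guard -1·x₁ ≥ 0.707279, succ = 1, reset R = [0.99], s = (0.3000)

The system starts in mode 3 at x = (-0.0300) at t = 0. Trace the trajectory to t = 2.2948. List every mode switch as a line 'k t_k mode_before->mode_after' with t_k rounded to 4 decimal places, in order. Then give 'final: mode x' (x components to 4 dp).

Mode 3: guard c·x = 0.7073 hit at Δt = 1.3022 (t = 1.3022), x⁻ = (-0.7073) → reset → x⁺ = (-0.4002), jump to mode 1
Mode 1: guard c·x = 1.3291 hit at Δt = 0.4479 (t = 1.7501), x⁻ = (-1.3291) → reset → x⁺ = (-1.4195), jump to mode 0
Mode 0: flow for 0.5447 to horizon, guard not reached → x = (-1.5668)

1 1.3022 3->1
2 1.7501 1->0
final: 0 -1.5668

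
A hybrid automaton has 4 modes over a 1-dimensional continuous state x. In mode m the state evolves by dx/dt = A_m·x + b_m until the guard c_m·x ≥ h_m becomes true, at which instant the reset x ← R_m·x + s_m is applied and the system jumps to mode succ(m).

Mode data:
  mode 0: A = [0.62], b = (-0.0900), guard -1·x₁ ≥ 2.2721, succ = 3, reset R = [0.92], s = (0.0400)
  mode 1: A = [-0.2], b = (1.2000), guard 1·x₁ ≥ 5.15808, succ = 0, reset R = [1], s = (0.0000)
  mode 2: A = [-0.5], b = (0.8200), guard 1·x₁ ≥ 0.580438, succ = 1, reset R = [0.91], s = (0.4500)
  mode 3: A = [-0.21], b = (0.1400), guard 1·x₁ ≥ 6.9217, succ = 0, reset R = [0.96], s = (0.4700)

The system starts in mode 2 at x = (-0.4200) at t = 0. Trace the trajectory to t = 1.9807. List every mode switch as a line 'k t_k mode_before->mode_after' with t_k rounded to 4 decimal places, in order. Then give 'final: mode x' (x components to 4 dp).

Mode 2: guard c·x = 0.5804 hit at Δt = 1.3297 (t = 1.3297), x⁻ = (0.5804) → reset → x⁺ = (0.9782), jump to mode 1
Mode 1: flow for 0.6510 to horizon, guard not reached → x = (1.5913)

1 1.3297 2->1
final: 1 1.5913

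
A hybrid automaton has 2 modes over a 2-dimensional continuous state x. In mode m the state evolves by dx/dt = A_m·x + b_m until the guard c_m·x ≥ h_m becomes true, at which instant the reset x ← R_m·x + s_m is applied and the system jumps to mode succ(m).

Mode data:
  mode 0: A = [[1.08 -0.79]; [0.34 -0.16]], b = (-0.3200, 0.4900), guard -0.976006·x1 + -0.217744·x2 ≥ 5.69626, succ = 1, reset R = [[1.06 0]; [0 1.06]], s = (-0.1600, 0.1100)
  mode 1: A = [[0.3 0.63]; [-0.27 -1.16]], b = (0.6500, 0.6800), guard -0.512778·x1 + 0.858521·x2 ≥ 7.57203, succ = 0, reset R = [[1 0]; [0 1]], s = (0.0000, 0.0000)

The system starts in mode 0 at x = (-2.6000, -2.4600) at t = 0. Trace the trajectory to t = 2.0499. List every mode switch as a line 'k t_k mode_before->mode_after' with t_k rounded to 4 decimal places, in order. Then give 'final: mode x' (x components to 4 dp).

Mode 0: guard c·x = 5.6963 hit at Δt = 1.1624 (t = 1.1624), x⁻ = (-5.1988, -2.8575) → reset → x⁺ = (-5.6707, -2.9190), jump to mode 1
Mode 1: flow for 0.8875 to horizon, guard not reached → x = (-7.4522, 0.3545)

1 1.1624 0->1
final: 1 -7.4522 0.3545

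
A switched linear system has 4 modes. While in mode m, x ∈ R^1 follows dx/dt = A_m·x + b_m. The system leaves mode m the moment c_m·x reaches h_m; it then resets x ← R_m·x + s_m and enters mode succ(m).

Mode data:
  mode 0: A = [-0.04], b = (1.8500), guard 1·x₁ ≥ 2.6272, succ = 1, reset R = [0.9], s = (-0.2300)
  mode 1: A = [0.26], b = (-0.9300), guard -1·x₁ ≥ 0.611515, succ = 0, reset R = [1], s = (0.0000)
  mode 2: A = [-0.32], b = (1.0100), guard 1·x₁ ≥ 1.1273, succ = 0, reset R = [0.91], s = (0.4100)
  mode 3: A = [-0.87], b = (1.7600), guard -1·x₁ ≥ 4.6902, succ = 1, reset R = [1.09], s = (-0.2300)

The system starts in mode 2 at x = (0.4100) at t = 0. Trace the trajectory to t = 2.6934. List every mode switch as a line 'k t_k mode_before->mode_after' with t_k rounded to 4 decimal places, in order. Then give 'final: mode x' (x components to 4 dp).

Mode 2: guard c·x = 1.1273 hit at Δt = 0.9460 (t = 0.9460), x⁻ = (1.1273) → reset → x⁺ = (1.4358), jump to mode 0
Mode 0: guard c·x = 2.6272 hit at Δt = 0.6736 (t = 1.6196), x⁻ = (2.6272) → reset → x⁺ = (2.1345), jump to mode 1
Mode 1: flow for 1.0738 to horizon, guard not reached → x = (1.6699)

1 0.9460 2->0
2 1.6196 0->1
final: 1 1.6699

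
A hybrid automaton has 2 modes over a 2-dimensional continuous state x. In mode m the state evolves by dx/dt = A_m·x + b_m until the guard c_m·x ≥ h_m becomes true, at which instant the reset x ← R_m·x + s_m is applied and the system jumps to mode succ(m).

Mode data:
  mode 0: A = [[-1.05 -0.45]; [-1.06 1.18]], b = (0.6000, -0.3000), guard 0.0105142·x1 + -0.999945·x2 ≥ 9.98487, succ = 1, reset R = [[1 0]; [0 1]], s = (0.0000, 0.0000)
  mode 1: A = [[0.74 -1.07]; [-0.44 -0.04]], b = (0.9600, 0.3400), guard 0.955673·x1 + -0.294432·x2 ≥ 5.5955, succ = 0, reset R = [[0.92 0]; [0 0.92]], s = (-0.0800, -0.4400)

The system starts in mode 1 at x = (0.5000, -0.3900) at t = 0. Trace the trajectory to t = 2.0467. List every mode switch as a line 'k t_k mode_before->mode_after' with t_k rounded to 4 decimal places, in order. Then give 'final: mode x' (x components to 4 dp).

1 1.4289 1->0
final: 0 3.8304 -7.9247

Mode 1: guard c·x = 5.5955 hit at Δt = 1.4289 (t = 1.4289), x⁻ = (5.4261, -1.3922) → reset → x⁺ = (4.9120, -1.7209), jump to mode 0
Mode 0: flow for 0.6178 to horizon, guard not reached → x = (3.8304, -7.9247)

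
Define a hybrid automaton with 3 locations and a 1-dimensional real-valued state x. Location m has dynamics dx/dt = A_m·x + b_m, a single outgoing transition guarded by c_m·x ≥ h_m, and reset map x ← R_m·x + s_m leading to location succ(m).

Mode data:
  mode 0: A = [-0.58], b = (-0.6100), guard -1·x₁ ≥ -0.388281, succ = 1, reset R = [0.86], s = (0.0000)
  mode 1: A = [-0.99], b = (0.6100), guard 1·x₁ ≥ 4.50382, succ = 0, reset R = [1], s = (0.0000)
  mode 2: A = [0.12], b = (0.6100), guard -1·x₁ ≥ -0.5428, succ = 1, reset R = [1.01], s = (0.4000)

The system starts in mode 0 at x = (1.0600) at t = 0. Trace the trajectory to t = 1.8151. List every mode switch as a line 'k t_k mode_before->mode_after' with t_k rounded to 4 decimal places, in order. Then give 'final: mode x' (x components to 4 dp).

Mode 0: guard c·x = -0.3883 hit at Δt = 0.6601 (t = 0.6601), x⁻ = (0.3883) → reset → x⁺ = (0.3339), jump to mode 1
Mode 1: flow for 1.1550 to horizon, guard not reached → x = (0.5262)

1 0.6601 0->1
final: 1 0.5262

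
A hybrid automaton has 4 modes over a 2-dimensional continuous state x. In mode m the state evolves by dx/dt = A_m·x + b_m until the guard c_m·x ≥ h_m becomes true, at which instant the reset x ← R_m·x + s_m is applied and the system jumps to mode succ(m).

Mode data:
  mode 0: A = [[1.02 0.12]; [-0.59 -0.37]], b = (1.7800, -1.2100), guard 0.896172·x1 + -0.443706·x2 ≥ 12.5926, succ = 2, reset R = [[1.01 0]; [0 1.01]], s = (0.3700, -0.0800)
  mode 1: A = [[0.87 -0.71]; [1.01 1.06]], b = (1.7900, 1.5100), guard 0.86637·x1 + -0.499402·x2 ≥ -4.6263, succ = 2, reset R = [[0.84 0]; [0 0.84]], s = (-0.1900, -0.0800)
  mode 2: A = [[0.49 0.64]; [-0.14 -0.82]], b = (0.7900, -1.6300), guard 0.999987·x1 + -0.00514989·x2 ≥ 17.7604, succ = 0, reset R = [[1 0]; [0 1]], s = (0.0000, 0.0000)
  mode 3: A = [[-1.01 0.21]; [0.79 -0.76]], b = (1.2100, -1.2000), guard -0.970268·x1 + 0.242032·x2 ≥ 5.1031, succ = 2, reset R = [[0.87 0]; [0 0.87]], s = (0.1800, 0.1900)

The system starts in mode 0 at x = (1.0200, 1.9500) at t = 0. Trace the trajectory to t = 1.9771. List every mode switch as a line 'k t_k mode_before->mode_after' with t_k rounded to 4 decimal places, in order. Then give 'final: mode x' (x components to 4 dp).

1 1.5631 0->2
final: 2 14.2602 -4.3913

Mode 0: guard c·x = 12.5926 hit at Δt = 1.5631 (t = 1.5631), x⁻ = (11.9136, -4.3182) → reset → x⁺ = (12.4027, -4.4414), jump to mode 2
Mode 2: flow for 0.4140 to horizon, guard not reached → x = (14.2602, -4.3913)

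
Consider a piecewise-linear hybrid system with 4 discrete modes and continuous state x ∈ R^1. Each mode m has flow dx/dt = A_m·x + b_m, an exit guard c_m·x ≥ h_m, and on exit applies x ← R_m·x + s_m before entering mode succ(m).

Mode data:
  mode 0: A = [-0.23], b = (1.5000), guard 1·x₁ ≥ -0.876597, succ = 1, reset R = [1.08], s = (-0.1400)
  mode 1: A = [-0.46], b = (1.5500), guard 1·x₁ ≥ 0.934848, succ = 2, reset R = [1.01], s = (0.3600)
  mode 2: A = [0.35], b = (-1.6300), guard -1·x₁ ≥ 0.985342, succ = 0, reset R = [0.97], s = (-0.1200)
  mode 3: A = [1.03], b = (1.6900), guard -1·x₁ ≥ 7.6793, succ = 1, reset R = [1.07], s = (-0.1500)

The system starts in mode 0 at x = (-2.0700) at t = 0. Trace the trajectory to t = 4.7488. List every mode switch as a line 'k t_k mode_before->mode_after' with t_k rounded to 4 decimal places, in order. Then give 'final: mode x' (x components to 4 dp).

Mode 0: guard c·x = -0.8766 hit at Δt = 0.6502 (t = 0.6502), x⁻ = (-0.8766) → reset → x⁺ = (-1.0867), jump to mode 1
Mode 1: guard c·x = 0.9348 hit at Δt = 1.3141 (t = 1.9643), x⁻ = (0.9348) → reset → x⁺ = (1.3042), jump to mode 2
Mode 2: guard c·x = 0.9853 hit at Δt = 1.4871 (t = 3.4514), x⁻ = (-0.9853) → reset → x⁺ = (-1.0758), jump to mode 0
Mode 0: guard c·x = -0.8766 hit at Δt = 0.1155 (t = 3.5669), x⁻ = (-0.8766) → reset → x⁺ = (-1.0867), jump to mode 1
Mode 1: flow for 1.1819 to horizon, guard not reached → x = (0.7822)

1 0.6502 0->1
2 1.9643 1->2
3 3.4514 2->0
4 3.5669 0->1
final: 1 0.7822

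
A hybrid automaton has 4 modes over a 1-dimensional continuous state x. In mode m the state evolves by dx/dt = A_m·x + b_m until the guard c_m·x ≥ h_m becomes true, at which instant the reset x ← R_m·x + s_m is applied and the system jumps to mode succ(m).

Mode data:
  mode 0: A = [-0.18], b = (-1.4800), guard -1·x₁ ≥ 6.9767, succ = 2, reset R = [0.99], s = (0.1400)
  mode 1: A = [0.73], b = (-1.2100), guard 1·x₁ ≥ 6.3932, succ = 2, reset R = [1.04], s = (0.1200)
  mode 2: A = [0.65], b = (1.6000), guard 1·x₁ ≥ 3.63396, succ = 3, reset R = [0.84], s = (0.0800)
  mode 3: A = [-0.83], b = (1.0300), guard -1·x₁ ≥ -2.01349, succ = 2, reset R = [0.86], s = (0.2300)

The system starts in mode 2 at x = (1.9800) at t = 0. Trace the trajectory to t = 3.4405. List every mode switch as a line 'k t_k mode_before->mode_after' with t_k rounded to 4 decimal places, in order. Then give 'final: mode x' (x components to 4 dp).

Mode 2: guard c·x = 3.6340 hit at Δt = 0.4870 (t = 0.4870), x⁻ = (3.6340) → reset → x⁺ = (3.1325), jump to mode 3
Mode 3: guard c·x = -2.0135 hit at Δt = 1.0789 (t = 1.5659), x⁻ = (2.0135) → reset → x⁺ = (1.9616), jump to mode 2
Mode 2: guard c·x = 3.6340 hit at Δt = 0.4934 (t = 2.0593), x⁻ = (3.6340) → reset → x⁺ = (3.1325), jump to mode 3
Mode 3: guard c·x = -2.0135 hit at Δt = 1.0789 (t = 3.1382), x⁻ = (2.0135) → reset → x⁺ = (1.9616), jump to mode 2
Mode 2: flow for 0.3023 to horizon, guard not reached → x = (2.9220)

1 0.4870 2->3
2 1.5659 3->2
3 2.0593 2->3
4 3.1382 3->2
final: 2 2.9220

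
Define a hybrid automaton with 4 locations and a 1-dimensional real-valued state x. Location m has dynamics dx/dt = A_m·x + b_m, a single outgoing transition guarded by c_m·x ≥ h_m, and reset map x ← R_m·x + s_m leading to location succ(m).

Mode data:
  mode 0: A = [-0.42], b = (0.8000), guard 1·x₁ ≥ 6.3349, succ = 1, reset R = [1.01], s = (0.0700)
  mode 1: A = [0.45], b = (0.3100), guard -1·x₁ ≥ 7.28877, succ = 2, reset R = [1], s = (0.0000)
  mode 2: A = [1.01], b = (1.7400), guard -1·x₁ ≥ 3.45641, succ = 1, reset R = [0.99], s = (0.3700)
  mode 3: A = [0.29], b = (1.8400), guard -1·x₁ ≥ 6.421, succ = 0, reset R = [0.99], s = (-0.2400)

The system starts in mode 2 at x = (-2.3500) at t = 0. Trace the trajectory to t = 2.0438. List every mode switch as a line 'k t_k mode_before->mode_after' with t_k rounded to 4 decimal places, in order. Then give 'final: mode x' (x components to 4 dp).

1 1.0066 2->1
final: 1 -4.4573

Mode 2: guard c·x = 3.4564 hit at Δt = 1.0066 (t = 1.0066), x⁻ = (-3.4564) → reset → x⁺ = (-3.0518), jump to mode 1
Mode 1: flow for 1.0372 to horizon, guard not reached → x = (-4.4573)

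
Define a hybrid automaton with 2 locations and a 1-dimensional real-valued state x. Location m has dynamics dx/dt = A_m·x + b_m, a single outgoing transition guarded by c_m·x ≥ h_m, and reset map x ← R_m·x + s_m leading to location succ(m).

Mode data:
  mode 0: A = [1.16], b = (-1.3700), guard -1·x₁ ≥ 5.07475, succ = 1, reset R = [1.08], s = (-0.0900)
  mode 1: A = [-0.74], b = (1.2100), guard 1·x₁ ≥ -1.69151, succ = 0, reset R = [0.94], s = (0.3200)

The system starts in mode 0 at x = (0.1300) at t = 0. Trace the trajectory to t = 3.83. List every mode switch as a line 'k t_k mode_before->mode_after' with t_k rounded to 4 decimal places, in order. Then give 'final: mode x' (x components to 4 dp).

1 1.5377 0->1
2 2.5822 1->0
3 3.3899 0->1
final: 1 -3.5680

Mode 0: guard c·x = 5.0747 hit at Δt = 1.5377 (t = 1.5377), x⁻ = (-5.0747) → reset → x⁺ = (-5.5707), jump to mode 1
Mode 1: guard c·x = -1.6915 hit at Δt = 1.0445 (t = 2.5822), x⁻ = (-1.6915) → reset → x⁺ = (-1.2700), jump to mode 0
Mode 0: guard c·x = 5.0747 hit at Δt = 0.8077 (t = 3.3899), x⁻ = (-5.0747) → reset → x⁺ = (-5.5707), jump to mode 1
Mode 1: flow for 0.4401 to horizon, guard not reached → x = (-3.5680)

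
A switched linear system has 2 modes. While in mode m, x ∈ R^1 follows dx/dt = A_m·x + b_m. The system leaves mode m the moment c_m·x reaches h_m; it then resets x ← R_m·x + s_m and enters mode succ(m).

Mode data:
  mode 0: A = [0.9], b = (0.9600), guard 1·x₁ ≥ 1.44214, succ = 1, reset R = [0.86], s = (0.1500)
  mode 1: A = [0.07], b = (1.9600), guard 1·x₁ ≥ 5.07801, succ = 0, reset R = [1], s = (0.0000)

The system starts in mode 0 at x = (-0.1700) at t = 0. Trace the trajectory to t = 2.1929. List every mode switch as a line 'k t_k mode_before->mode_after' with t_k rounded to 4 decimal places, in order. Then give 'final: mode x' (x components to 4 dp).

1 1.1432 0->1
final: 1 3.6311

Mode 0: guard c·x = 1.4421 hit at Δt = 1.1432 (t = 1.1432), x⁻ = (1.4421) → reset → x⁺ = (1.3902), jump to mode 1
Mode 1: flow for 1.0497 to horizon, guard not reached → x = (3.6311)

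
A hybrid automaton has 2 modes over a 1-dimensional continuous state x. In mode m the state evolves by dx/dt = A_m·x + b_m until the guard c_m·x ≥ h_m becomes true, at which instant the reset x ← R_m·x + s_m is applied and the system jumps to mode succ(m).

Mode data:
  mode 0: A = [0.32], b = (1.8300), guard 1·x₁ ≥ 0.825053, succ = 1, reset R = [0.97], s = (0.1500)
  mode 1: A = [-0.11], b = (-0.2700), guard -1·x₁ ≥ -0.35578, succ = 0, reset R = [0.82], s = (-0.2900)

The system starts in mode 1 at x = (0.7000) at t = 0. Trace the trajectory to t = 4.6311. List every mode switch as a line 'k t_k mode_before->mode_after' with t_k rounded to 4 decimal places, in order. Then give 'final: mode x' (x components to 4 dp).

1 1.0504 1->0
2 1.4706 0->1
3 3.2151 1->0
4 3.6353 0->1
final: 1 0.5971

Mode 1: guard c·x = -0.3558 hit at Δt = 1.0504 (t = 1.0504), x⁻ = (0.3558) → reset → x⁺ = (0.0017), jump to mode 0
Mode 0: guard c·x = 0.8251 hit at Δt = 0.4202 (t = 1.4706), x⁻ = (0.8251) → reset → x⁺ = (0.9503), jump to mode 1
Mode 1: guard c·x = -0.3558 hit at Δt = 1.7445 (t = 3.2151), x⁻ = (0.3558) → reset → x⁺ = (0.0017), jump to mode 0
Mode 0: guard c·x = 0.8251 hit at Δt = 0.4202 (t = 3.6353), x⁻ = (0.8251) → reset → x⁺ = (0.9503), jump to mode 1
Mode 1: flow for 0.9958 to horizon, guard not reached → x = (0.5971)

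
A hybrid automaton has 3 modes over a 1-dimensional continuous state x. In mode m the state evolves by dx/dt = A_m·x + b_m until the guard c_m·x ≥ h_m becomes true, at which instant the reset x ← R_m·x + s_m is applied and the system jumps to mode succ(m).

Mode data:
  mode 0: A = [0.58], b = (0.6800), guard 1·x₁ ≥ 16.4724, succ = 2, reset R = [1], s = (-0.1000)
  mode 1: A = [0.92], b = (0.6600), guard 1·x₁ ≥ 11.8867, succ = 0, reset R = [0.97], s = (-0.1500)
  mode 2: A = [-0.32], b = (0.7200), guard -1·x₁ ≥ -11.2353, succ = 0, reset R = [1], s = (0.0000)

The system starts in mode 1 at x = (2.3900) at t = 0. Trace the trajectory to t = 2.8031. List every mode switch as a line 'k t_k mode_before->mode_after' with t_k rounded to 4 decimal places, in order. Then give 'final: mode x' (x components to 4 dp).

Mode 1: guard c·x = 11.8867 hit at Δt = 1.5220 (t = 1.5220), x⁻ = (11.8867) → reset → x⁺ = (11.3801), jump to mode 0
Mode 0: guard c·x = 16.4724 hit at Δt = 0.5871 (t = 2.1091), x⁻ = (16.4724) → reset → x⁺ = (16.3724), jump to mode 2
Mode 2: flow for 0.6940 to horizon, guard not reached → x = (13.5600)

1 1.5220 1->0
2 2.1091 0->2
final: 2 13.5600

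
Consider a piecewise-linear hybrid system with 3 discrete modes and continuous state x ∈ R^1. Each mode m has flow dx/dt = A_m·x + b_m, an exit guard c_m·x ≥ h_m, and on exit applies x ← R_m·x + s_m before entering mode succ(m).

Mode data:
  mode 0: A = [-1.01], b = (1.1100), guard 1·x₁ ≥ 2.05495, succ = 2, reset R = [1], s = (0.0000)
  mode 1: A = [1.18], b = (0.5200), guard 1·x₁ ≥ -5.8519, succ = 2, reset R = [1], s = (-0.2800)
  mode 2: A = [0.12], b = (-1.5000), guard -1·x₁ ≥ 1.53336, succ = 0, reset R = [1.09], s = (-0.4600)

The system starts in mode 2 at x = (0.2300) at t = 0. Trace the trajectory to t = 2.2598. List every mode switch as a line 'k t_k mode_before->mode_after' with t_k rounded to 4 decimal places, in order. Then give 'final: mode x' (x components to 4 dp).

Mode 2: guard c·x = 1.5334 hit at Δt = 1.1190 (t = 1.1190), x⁻ = (-1.5334) → reset → x⁺ = (-2.1314), jump to mode 0
Mode 0: flow for 1.1408 to horizon, guard not reached → x = (0.0784)

1 1.1190 2->0
final: 0 0.0784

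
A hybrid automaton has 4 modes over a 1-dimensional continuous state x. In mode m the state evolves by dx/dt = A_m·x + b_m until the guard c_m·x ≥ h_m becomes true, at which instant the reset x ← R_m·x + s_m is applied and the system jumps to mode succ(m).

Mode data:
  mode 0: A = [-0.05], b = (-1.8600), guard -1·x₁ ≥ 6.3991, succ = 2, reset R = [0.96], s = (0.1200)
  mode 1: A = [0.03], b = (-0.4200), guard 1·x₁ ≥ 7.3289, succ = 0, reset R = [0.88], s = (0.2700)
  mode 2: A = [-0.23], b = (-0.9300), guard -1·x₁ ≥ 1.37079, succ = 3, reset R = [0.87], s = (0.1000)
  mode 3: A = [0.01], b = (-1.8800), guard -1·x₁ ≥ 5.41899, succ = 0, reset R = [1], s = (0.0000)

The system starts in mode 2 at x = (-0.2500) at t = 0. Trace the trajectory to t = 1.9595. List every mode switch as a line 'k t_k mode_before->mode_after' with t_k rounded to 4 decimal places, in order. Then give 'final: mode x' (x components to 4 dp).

Mode 2: guard c·x = 1.3708 hit at Δt = 1.5226 (t = 1.5226), x⁻ = (-1.3708) → reset → x⁺ = (-1.0926), jump to mode 3
Mode 3: flow for 0.4369 to horizon, guard not reached → x = (-1.9205)

1 1.5226 2->3
final: 3 -1.9205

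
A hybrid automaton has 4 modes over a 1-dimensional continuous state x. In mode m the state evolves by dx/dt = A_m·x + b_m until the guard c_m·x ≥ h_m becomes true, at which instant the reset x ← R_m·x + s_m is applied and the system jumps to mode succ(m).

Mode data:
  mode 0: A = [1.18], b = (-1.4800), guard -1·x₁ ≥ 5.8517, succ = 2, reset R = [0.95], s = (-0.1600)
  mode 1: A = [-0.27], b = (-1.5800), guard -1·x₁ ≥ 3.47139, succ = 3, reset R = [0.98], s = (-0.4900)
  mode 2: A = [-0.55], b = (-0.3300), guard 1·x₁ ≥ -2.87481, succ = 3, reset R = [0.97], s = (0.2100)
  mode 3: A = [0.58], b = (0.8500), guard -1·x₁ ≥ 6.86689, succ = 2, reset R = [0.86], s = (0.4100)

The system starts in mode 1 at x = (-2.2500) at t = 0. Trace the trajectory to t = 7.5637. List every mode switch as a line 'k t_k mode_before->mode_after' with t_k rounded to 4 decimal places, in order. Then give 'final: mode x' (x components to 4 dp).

1 1.5339 1->3
2 2.9136 3->2
3 4.3071 2->3
4 7.0305 3->2
final: 2 -4.2512

Mode 1: guard c·x = 3.4714 hit at Δt = 1.5339 (t = 1.5339), x⁻ = (-3.4714) → reset → x⁺ = (-3.8920), jump to mode 3
Mode 3: guard c·x = 6.8669 hit at Δt = 1.3797 (t = 2.9136), x⁻ = (-6.8669) → reset → x⁺ = (-5.4955), jump to mode 2
Mode 2: guard c·x = -2.8748 hit at Δt = 1.3935 (t = 4.3071), x⁻ = (-2.8748) → reset → x⁺ = (-2.5786), jump to mode 3
Mode 3: guard c·x = 6.8669 hit at Δt = 2.7234 (t = 7.0305), x⁻ = (-6.8669) → reset → x⁺ = (-5.4955), jump to mode 2
Mode 2: flow for 0.5332 to horizon, guard not reached → x = (-4.2512)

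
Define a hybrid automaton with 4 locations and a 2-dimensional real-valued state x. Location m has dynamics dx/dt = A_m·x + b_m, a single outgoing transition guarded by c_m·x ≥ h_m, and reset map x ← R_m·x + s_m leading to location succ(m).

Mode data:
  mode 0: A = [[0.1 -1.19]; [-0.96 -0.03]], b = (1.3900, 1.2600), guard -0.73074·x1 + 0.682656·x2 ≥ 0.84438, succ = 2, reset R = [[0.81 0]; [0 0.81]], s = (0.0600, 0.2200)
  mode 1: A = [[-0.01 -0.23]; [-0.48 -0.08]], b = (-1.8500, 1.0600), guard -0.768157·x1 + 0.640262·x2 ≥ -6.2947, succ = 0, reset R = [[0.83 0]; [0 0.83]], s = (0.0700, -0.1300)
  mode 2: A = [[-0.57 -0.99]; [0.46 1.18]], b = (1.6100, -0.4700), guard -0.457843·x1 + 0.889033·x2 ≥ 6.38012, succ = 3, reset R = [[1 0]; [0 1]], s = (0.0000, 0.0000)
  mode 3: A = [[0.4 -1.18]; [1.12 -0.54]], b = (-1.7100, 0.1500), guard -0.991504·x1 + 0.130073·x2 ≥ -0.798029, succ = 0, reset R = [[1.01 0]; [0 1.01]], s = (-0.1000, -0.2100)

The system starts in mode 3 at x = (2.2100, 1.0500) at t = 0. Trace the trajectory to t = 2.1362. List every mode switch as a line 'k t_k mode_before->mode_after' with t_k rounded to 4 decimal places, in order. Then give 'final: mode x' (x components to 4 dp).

Mode 3: guard c·x = -0.7980 hit at Δt = 0.4444 (t = 0.4444), x⁻ = (1.0157, 1.6070) → reset → x⁺ = (0.9258, 1.4130), jump to mode 0
Mode 0: guard c·x = 0.8444 hit at Δt = 0.8793 (t = 1.3237), x⁻ = (0.5488, 1.8244) → reset → x⁺ = (0.5046, 1.6978), jump to mode 2
Mode 2: flow for 0.8125 to horizon, guard not reached → x = (-0.4073, 3.9330)

1 0.4444 3->0
2 1.3237 0->2
final: 2 -0.4073 3.9330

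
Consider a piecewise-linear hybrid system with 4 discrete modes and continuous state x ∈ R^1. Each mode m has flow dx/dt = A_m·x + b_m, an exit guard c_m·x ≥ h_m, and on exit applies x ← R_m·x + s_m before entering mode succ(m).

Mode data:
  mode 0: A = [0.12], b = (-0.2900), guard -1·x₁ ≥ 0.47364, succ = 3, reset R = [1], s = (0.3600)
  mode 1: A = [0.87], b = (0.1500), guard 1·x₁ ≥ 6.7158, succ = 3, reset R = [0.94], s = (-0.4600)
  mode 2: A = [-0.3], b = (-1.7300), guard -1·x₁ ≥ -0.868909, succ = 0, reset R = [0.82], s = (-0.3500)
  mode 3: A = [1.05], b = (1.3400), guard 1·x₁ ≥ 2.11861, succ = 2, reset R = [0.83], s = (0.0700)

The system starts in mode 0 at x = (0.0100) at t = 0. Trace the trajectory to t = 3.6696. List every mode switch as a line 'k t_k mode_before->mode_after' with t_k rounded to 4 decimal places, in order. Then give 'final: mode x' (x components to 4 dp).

Mode 0: guard c·x = 0.4736 hit at Δt = 1.5260 (t = 1.5260), x⁻ = (-0.4736) → reset → x⁺ = (-0.1136), jump to mode 3
Mode 3: guard c·x = 2.1186 hit at Δt = 1.0206 (t = 2.5466), x⁻ = (2.1186) → reset → x⁺ = (1.8284), jump to mode 2
Mode 2: guard c·x = -0.8689 hit at Δt = 0.4502 (t = 2.9968), x⁻ = (0.8689) → reset → x⁺ = (0.3625), jump to mode 0
Mode 0: flow for 0.6728 to horizon, guard not reached → x = (0.1898)

1 1.5260 0->3
2 2.5466 3->2
3 2.9968 2->0
final: 0 0.1898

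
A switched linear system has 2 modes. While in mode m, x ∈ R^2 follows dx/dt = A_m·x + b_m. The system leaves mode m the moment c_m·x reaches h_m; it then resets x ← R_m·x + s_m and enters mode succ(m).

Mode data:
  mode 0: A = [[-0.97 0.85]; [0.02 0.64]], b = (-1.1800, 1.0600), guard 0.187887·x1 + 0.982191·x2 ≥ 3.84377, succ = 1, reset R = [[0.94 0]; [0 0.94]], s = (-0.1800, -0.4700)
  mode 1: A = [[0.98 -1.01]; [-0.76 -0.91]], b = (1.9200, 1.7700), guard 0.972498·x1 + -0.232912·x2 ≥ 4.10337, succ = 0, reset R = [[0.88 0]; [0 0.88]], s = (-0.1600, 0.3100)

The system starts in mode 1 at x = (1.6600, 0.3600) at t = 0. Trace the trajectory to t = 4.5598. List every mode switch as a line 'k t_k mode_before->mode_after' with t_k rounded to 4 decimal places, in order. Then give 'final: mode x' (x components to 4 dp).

Mode 1: guard c·x = 4.1034 hit at Δt = 0.5821 (t = 0.5821), x⁻ = (4.2219, 0.0105) → reset → x⁺ = (3.5553, 0.3192), jump to mode 0
Mode 0: guard c·x = 3.8438 hit at Δt = 1.5169 (t = 2.0990), x⁻ = (1.3159, 3.6617) → reset → x⁺ = (1.0569, 2.9720), jump to mode 1
Mode 1: guard c·x = 4.1034 hit at Δt = 1.6452 (t = 3.7442), x⁻ = (4.3689, 0.6243) → reset → x⁺ = (3.6847, 0.8594), jump to mode 0
Mode 0: flow for 0.8156 to horizon, guard not reached → x = (1.8635, 2.6400)

1 0.5821 1->0
2 2.0990 0->1
3 3.7442 1->0
final: 0 1.8635 2.6400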